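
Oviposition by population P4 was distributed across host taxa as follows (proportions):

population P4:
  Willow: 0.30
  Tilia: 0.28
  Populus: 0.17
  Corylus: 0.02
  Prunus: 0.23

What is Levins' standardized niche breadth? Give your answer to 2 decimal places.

Σpᵢ² = 0.30² + 0.28² + 0.17² + 0.02² + 0.23² = 0.0900 + 0.0784 + 0.0289 + 0.0004 + 0.0529 = 0.2506
B = 1 / 0.2506 = 3.9904
Bₛ = (B − 1)/(n − 1) = (3.9904 − 1)/(5 − 1) = 2.9904/4 = 0.7476

0.75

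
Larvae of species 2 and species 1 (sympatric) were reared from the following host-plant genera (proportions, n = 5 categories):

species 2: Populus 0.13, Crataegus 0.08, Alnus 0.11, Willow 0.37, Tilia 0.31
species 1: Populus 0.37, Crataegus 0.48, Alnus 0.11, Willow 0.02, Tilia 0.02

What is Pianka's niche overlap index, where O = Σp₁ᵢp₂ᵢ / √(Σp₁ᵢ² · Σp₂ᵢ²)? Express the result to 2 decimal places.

0.35

Σ p₁ᵢp₂ᵢ = 0.0481 + 0.0384 + 0.0121 + 0.0074 + 0.0062 = 0.1122
Σp_1ᵢ² = 0.13² + 0.08² + 0.11² + 0.37² + 0.31² = 0.0169 + 0.0064 + 0.0121 + 0.1369 + 0.0961 = 0.2684
Σp_2ᵢ² = 0.37² + 0.48² + 0.11² + 0.02² + 0.02² = 0.1369 + 0.2304 + 0.0121 + 0.0004 + 0.0004 = 0.3802
O = 0.1122 / √(0.2684 × 0.3802) = 0.1122 / 0.31945 = 0.3512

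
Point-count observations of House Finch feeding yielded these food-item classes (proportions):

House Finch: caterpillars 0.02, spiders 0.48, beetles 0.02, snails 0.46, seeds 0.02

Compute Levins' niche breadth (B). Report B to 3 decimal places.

2.256

Σpᵢ² = 0.02² + 0.48² + 0.02² + 0.46² + 0.02² = 0.0004 + 0.2304 + 0.0004 + 0.2116 + 0.0004 = 0.4432
B = 1 / 0.4432 = 2.25632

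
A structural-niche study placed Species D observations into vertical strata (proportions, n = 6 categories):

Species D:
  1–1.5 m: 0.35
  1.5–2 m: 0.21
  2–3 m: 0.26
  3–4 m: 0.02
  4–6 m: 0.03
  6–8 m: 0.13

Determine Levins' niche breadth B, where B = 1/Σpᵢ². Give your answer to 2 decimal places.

Σpᵢ² = 0.35² + 0.21² + 0.26² + 0.02² + 0.03² + 0.13² = 0.1225 + 0.0441 + 0.0676 + 0.0004 + 0.0009 + 0.0169 = 0.2524
B = 1 / 0.2524 = 3.9620

3.96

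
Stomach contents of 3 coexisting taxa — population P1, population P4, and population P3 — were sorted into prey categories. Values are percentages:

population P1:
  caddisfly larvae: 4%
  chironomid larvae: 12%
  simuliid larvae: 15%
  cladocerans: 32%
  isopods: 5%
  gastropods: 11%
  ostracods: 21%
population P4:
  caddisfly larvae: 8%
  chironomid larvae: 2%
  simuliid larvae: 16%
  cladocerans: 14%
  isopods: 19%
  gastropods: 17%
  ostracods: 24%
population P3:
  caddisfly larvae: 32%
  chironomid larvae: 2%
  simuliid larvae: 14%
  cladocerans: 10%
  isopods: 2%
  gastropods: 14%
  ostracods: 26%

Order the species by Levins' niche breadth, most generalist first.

Convert percentages to proportions (divide by 100).
Σp_P1ᵢ² = 0.04² + 0.12² + 0.15² + 0.32² + 0.05² + 0.11² + 0.21² = 0.0016 + 0.0144 + 0.0225 + 0.1024 + 0.0025 + 0.0121 + 0.0441 = 0.1996
B_P1 = 1 / 0.1996 = 5.0100
Σp_P4ᵢ² = 0.08² + 0.02² + 0.16² + 0.14² + 0.19² + 0.17² + 0.24² = 0.0064 + 0.0004 + 0.0256 + 0.0196 + 0.0361 + 0.0289 + 0.0576 = 0.1746
B_P4 = 1 / 0.1746 = 5.7274
Σp_P3ᵢ² = 0.32² + 0.02² + 0.14² + 0.10² + 0.02² + 0.14² + 0.26² = 0.1024 + 0.0004 + 0.0196 + 0.0100 + 0.0004 + 0.0196 + 0.0676 = 0.2200
B_P3 = 1 / 0.2200 = 4.5455
Ranking by B (broadest → narrowest): population P4 (5.73) > population P1 (5.01) > population P3 (4.55)

population P4 > population P1 > population P3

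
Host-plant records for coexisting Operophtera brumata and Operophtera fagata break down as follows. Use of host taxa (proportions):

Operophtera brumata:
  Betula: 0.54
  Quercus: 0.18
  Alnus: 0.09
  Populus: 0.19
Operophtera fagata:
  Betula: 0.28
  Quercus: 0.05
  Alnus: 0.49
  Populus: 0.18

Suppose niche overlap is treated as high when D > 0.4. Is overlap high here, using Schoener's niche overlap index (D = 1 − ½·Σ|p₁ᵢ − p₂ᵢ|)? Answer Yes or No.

Yes

Σ|p₁ᵢ − p₂ᵢ| = 0.26 + 0.13 + 0.40 + 0.01 = 0.80
D = 1 − ½ × 0.80 = 1 − 0.400 = 0.6000
D = 0.6000 > 0.4 → Yes.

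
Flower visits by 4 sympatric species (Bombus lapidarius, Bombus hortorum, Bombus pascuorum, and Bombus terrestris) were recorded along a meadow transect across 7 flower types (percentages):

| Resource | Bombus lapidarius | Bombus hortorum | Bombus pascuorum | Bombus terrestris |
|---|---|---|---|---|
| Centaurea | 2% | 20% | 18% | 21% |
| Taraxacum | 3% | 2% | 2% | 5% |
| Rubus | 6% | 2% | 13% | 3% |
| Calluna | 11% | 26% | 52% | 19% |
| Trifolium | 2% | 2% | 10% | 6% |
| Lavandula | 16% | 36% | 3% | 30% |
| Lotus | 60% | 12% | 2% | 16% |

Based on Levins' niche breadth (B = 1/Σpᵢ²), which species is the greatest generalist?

Bombus terrestris

Convert percentages to proportions (divide by 100).
Σp_lapiᵢ² = 0.02² + 0.03² + 0.06² + 0.11² + 0.02² + 0.16² + 0.60² = 0.0004 + 0.0009 + 0.0036 + 0.0121 + 0.0004 + 0.0256 + 0.3600 = 0.4030
B_lapi = 1 / 0.4030 = 2.4814
Σp_hortᵢ² = 0.20² + 0.02² + 0.02² + 0.26² + 0.02² + 0.36² + 0.12² = 0.0400 + 0.0004 + 0.0004 + 0.0676 + 0.0004 + 0.1296 + 0.0144 = 0.2528
B_hort = 1 / 0.2528 = 3.9557
Σp_pascᵢ² = 0.18² + 0.02² + 0.13² + 0.52² + 0.10² + 0.03² + 0.02² = 0.0324 + 0.0004 + 0.0169 + 0.2704 + 0.0100 + 0.0009 + 0.0004 = 0.3314
B_pasc = 1 / 0.3314 = 3.0175
Σp_terrᵢ² = 0.21² + 0.05² + 0.03² + 0.19² + 0.06² + 0.30² + 0.16² = 0.0441 + 0.0025 + 0.0009 + 0.0361 + 0.0036 + 0.0900 + 0.0256 = 0.2028
B_terr = 1 / 0.2028 = 4.9310
Highest B → broadest niche (most generalist): Bombus terrestris (B = 4.93).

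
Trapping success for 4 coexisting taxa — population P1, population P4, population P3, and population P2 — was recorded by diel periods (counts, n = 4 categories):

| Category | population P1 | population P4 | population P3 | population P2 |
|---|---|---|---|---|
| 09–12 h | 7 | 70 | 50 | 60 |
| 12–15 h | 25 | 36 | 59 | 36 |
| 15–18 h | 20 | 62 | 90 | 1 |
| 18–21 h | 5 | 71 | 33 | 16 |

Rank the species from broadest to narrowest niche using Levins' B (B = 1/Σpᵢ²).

Proportions for population P1 (n=57): 7/57=0.1228, 25/57=0.4386, 20/57=0.3509, 5/57=0.0877
Proportions for population P4 (n=239): 70/239=0.2929, 36/239=0.1506, 62/239=0.2594, 71/239=0.2971
Proportions for population P3 (n=232): 50/232=0.2155, 59/232=0.2543, 90/232=0.3879, 33/232=0.1422
Proportions for population P2 (n=113): 60/113=0.5310, 36/113=0.3186, 1/113=0.0088, 16/113=0.1416
Σp_P1ᵢ² = 0.1228² + 0.4386² + 0.3509² + 0.0877² = 0.015080 + 0.192370 + 0.123131 + 0.007691 = 0.338272
B_P1 = 1 / 0.338272 = 2.9562
Σp_P4ᵢ² = 0.2929² + 0.1506² + 0.2594² + 0.2971² = 0.085790 + 0.022680 + 0.067288 + 0.088268 = 0.264026
B_P4 = 1 / 0.264026 = 3.7875
Σp_P3ᵢ² = 0.2155² + 0.2543² + 0.3879² + 0.1422² = 0.046440 + 0.064668 + 0.150466 + 0.020221 = 0.281795
B_P3 = 1 / 0.281795 = 3.5487
Σp_P2ᵢ² = 0.5310² + 0.3186² + 0.0088² + 0.1416² = 0.281961 + 0.101506 + 0.000077 + 0.020051 = 0.403595
B_P2 = 1 / 0.403595 = 2.4777
Ranking by B (broadest → narrowest): population P4 (3.79) > population P3 (3.55) > population P1 (2.96) > population P2 (2.48)

population P4 > population P3 > population P1 > population P2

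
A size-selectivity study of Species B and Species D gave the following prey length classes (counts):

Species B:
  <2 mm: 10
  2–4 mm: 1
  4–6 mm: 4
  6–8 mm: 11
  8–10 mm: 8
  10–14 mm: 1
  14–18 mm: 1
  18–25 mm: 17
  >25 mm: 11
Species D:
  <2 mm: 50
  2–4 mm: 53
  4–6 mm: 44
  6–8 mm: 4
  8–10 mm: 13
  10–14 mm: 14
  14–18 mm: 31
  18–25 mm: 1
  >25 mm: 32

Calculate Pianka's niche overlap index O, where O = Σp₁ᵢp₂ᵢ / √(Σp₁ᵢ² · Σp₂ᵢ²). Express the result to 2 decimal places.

0.49

Proportions for Species B (n=64): 10/64=0.1563, 1/64=0.0156, 4/64=0.0625, 11/64=0.1719, 8/64=0.1250, 1/64=0.0156, 1/64=0.0156, 17/64=0.2656, 11/64=0.1719
Proportions for Species D (n=242): 50/242=0.2066, 53/242=0.2190, 44/242=0.1818, 4/242=0.0165, 13/242=0.0537, 14/242=0.0579, 31/242=0.1281, 1/242=0.0041, 32/242=0.1322
Σ p₁ᵢp₂ᵢ = 0.032292 + 0.003416 + 0.011363 + 0.002836 + 0.006713 + 0.000903 + 0.001998 + 0.001089 + 0.022725 = 0.083335
Σp_1ᵢ² = 0.1563² + 0.0156² + 0.0625² + 0.1719² + 0.1250² + 0.0156² + 0.0156² + 0.2656² + 0.1719² = 0.024430 + 0.000243 + 0.003906 + 0.029550 + 0.015625 + 0.000243 + 0.000243 + 0.070543 + 0.029550 = 0.174333
Σp_2ᵢ² = 0.2066² + 0.2190² + 0.1818² + 0.0165² + 0.0537² + 0.0579² + 0.1281² + 0.0041² + 0.1322² = 0.042684 + 0.047961 + 0.033051 + 0.000272 + 0.002884 + 0.003352 + 0.016410 + 0.000017 + 0.017477 = 0.164108
O = 0.083335 / √(0.174333 × 0.164108) = 0.083335 / 0.1691433 = 0.4927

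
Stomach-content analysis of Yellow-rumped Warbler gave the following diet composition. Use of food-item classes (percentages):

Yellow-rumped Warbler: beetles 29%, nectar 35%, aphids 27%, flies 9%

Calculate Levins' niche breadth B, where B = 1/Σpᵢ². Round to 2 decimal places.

Convert percentages to proportions (divide by 100).
Σpᵢ² = 0.29² + 0.35² + 0.27² + 0.09² = 0.0841 + 0.1225 + 0.0729 + 0.0081 = 0.2876
B = 1 / 0.2876 = 3.4771

3.48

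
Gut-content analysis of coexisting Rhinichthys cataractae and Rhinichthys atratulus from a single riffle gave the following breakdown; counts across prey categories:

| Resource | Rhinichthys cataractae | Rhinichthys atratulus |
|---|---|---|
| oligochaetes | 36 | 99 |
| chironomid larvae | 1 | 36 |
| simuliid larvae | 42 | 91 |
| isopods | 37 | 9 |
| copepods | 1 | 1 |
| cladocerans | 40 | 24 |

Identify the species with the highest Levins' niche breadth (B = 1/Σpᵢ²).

Proportions for Rhinichthys cataractae (n=157): 36/157=0.2293, 1/157=0.0064, 42/157=0.2675, 37/157=0.2357, 1/157=0.0064, 40/157=0.2548
Proportions for Rhinichthys atratulus (n=260): 99/260=0.3808, 36/260=0.1385, 91/260=0.3500, 9/260=0.0346, 1/260=0.0038, 24/260=0.0923
Σp_cataᵢ² = 0.2293² + 0.0064² + 0.2675² + 0.2357² + 0.0064² + 0.2548² = 0.052578 + 0.000041 + 0.071556 + 0.055554 + 0.000041 + 0.064923 = 0.244693
B_cata = 1 / 0.244693 = 4.0868
Σp_atraᵢ² = 0.3808² + 0.1385² + 0.3500² + 0.0346² + 0.0038² + 0.0923² = 0.145009 + 0.019182 + 0.122500 + 0.001197 + 0.000014 + 0.008519 = 0.296421
B_atra = 1 / 0.296421 = 3.3736
Highest B → broadest niche (most generalist): Rhinichthys cataractae (B = 4.09).

Rhinichthys cataractae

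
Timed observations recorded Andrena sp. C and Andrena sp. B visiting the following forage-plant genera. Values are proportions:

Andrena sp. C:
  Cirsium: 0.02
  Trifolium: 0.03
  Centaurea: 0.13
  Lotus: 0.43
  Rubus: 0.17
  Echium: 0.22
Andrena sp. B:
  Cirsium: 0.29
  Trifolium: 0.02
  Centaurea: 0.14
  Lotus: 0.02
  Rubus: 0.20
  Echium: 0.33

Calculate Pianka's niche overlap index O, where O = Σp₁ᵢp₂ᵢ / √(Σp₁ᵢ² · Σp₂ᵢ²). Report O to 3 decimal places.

Σ p₁ᵢp₂ᵢ = 0.0058 + 0.0006 + 0.0182 + 0.0086 + 0.0340 + 0.0726 = 0.1398
Σp_1ᵢ² = 0.02² + 0.03² + 0.13² + 0.43² + 0.17² + 0.22² = 0.0004 + 0.0009 + 0.0169 + 0.1849 + 0.0289 + 0.0484 = 0.2804
Σp_2ᵢ² = 0.29² + 0.02² + 0.14² + 0.02² + 0.20² + 0.33² = 0.0841 + 0.0004 + 0.0196 + 0.0004 + 0.0400 + 0.1089 = 0.2534
O = 0.1398 / √(0.2804 × 0.2534) = 0.1398 / 0.266558 = 0.52446

0.524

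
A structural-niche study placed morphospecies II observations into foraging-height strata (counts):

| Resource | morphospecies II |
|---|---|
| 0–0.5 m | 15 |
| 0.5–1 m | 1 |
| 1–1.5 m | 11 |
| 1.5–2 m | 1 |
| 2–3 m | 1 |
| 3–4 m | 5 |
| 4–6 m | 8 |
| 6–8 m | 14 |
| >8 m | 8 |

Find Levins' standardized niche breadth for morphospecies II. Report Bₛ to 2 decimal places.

Proportions for morphospecies II (n=64): 15/64=0.2344, 1/64=0.0156, 11/64=0.1719, 1/64=0.0156, 1/64=0.0156, 5/64=0.0781, 8/64=0.1250, 14/64=0.2188, 8/64=0.1250
Σpᵢ² = 0.2344² + 0.0156² + 0.1719² + 0.0156² + 0.0156² + 0.0781² + 0.1250² + 0.2188² + 0.1250² = 0.054943 + 0.000243 + 0.029550 + 0.000243 + 0.000243 + 0.006100 + 0.015625 + 0.047873 + 0.015625 = 0.170445
B = 1 / 0.170445 = 5.8670
Bₛ = (B − 1)/(n − 1) = (5.8670 − 1)/(9 − 1) = 4.8670/8 = 0.6084

0.61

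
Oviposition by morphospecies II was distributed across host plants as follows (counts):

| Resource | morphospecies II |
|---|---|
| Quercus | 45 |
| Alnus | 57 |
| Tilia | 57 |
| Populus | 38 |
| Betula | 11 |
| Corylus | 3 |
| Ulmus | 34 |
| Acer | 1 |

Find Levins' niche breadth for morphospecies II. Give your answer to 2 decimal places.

Proportions for morphospecies II (n=246): 45/246=0.1829, 57/246=0.2317, 57/246=0.2317, 38/246=0.1545, 11/246=0.0447, 3/246=0.0122, 34/246=0.1382, 1/246=0.0041
Σpᵢ² = 0.1829² + 0.2317² + 0.2317² + 0.1545² + 0.0447² + 0.0122² + 0.1382² + 0.0041² = 0.033452 + 0.053685 + 0.053685 + 0.023870 + 0.001998 + 0.000149 + 0.019099 + 0.000017 = 0.185955
B = 1 / 0.185955 = 5.3776

5.38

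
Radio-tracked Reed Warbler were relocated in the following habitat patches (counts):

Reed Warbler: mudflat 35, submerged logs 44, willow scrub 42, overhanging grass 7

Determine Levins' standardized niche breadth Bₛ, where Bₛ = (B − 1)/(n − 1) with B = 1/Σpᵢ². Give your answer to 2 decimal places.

0.76

Proportions for Reed Warbler (n=128): 35/128=0.2734, 44/128=0.3438, 42/128=0.3281, 7/128=0.0547
Σpᵢ² = 0.2734² + 0.3438² + 0.3281² + 0.0547² = 0.074748 + 0.118198 + 0.107650 + 0.002992 = 0.303588
B = 1 / 0.303588 = 3.2939
Bₛ = (B − 1)/(n − 1) = (3.2939 − 1)/(4 − 1) = 2.2939/3 = 0.7646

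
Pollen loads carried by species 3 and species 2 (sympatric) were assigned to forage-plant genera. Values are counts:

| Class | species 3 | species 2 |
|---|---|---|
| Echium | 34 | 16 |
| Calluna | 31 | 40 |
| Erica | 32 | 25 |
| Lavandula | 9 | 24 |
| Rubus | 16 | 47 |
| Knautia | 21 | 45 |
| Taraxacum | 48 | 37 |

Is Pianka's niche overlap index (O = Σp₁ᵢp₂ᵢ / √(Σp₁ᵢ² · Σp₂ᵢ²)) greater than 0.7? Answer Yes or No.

Yes

Proportions for species 3 (n=191): 34/191=0.1780, 31/191=0.1623, 32/191=0.1675, 9/191=0.0471, 16/191=0.0838, 21/191=0.1099, 48/191=0.2513
Proportions for species 2 (n=234): 16/234=0.0684, 40/234=0.1709, 25/234=0.1068, 24/234=0.1026, 47/234=0.2009, 45/234=0.1923, 37/234=0.1581
Σ p₁ᵢp₂ᵢ = 0.012175 + 0.027737 + 0.017889 + 0.004832 + 0.016835 + 0.021134 + 0.039731 = 0.140333
Σp_1ᵢ² = 0.1780² + 0.1623² + 0.1675² + 0.0471² + 0.0838² + 0.1099² + 0.2513² = 0.031684 + 0.026341 + 0.028056 + 0.002218 + 0.007022 + 0.012078 + 0.063152 = 0.170551
Σp_2ᵢ² = 0.0684² + 0.1709² + 0.1068² + 0.1026² + 0.2009² + 0.1923² + 0.1581² = 0.004679 + 0.029207 + 0.011406 + 0.010527 + 0.040361 + 0.036979 + 0.024996 = 0.158155
O = 0.140333 / √(0.170551 × 0.158155) = 0.140333 / 0.1642361 = 0.8545
O = 0.8545 > 0.7 → Yes.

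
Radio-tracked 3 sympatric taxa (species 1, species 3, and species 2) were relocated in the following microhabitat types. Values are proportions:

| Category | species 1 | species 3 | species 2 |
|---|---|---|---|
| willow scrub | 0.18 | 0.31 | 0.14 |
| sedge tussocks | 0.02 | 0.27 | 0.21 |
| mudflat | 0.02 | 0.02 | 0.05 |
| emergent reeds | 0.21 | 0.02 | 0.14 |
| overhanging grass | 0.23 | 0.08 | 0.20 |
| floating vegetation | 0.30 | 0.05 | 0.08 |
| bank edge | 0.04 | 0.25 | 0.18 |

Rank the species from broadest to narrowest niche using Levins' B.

Σp_1ᵢ² = 0.18² + 0.02² + 0.02² + 0.21² + 0.23² + 0.30² + 0.04² = 0.0324 + 0.0004 + 0.0004 + 0.0441 + 0.0529 + 0.0900 + 0.0016 = 0.2218
B_1 = 1 / 0.2218 = 4.5086
Σp_3ᵢ² = 0.31² + 0.27² + 0.02² + 0.02² + 0.08² + 0.05² + 0.25² = 0.0961 + 0.0729 + 0.0004 + 0.0004 + 0.0064 + 0.0025 + 0.0625 = 0.2412
B_3 = 1 / 0.2412 = 4.1459
Σp_2ᵢ² = 0.14² + 0.21² + 0.05² + 0.14² + 0.20² + 0.08² + 0.18² = 0.0196 + 0.0441 + 0.0025 + 0.0196 + 0.0400 + 0.0064 + 0.0324 = 0.1646
B_2 = 1 / 0.1646 = 6.0753
Ranking by B (broadest → narrowest): species 2 (6.08) > species 1 (4.51) > species 3 (4.15)

species 2 > species 1 > species 3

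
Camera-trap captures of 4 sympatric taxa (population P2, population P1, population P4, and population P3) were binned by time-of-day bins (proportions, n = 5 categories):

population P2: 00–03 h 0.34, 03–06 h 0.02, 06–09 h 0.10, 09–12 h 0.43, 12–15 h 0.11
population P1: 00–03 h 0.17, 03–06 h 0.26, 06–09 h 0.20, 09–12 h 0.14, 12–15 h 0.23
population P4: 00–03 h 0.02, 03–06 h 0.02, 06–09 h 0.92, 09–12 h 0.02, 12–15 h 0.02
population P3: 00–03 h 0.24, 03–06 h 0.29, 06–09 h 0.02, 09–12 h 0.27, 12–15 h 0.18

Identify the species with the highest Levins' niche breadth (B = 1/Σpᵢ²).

population P1

Σp_P2ᵢ² = 0.34² + 0.02² + 0.10² + 0.43² + 0.11² = 0.1156 + 0.0004 + 0.0100 + 0.1849 + 0.0121 = 0.3230
B_P2 = 1 / 0.3230 = 3.0960
Σp_P1ᵢ² = 0.17² + 0.26² + 0.20² + 0.14² + 0.23² = 0.0289 + 0.0676 + 0.0400 + 0.0196 + 0.0529 = 0.2090
B_P1 = 1 / 0.2090 = 4.7847
Σp_P4ᵢ² = 0.02² + 0.02² + 0.92² + 0.02² + 0.02² = 0.0004 + 0.0004 + 0.8464 + 0.0004 + 0.0004 = 0.8480
B_P4 = 1 / 0.8480 = 1.1792
Σp_P3ᵢ² = 0.24² + 0.29² + 0.02² + 0.27² + 0.18² = 0.0576 + 0.0841 + 0.0004 + 0.0729 + 0.0324 = 0.2474
B_P3 = 1 / 0.2474 = 4.0420
Highest B → broadest niche (most generalist): population P1 (B = 4.78).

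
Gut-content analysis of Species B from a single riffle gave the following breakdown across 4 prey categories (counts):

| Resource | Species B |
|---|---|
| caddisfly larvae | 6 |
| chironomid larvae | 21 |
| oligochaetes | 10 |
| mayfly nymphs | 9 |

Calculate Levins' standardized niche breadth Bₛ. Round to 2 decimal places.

0.74

Proportions for Species B (n=46): 6/46=0.1304, 21/46=0.4565, 10/46=0.2174, 9/46=0.1957
Σpᵢ² = 0.1304² + 0.4565² + 0.2174² + 0.1957² = 0.017004 + 0.208392 + 0.047263 + 0.038298 = 0.310957
B = 1 / 0.310957 = 3.2159
Bₛ = (B − 1)/(n − 1) = (3.2159 − 1)/(4 − 1) = 2.2159/3 = 0.7386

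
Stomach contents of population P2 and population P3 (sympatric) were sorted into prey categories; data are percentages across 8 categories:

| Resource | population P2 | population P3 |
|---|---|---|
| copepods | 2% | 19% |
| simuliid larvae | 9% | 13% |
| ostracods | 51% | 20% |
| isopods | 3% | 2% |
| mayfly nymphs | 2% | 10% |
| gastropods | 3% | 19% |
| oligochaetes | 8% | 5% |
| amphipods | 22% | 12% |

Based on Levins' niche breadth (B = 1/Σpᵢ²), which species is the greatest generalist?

Convert percentages to proportions (divide by 100).
Σp_P2ᵢ² = 0.02² + 0.09² + 0.51² + 0.03² + 0.02² + 0.03² + 0.08² + 0.22² = 0.0004 + 0.0081 + 0.2601 + 0.0009 + 0.0004 + 0.0009 + 0.0064 + 0.0484 = 0.3256
B_P2 = 1 / 0.3256 = 3.0713
Σp_P3ᵢ² = 0.19² + 0.13² + 0.20² + 0.02² + 0.10² + 0.19² + 0.05² + 0.12² = 0.0361 + 0.0169 + 0.0400 + 0.0004 + 0.0100 + 0.0361 + 0.0025 + 0.0144 = 0.1564
B_P3 = 1 / 0.1564 = 6.3939
Highest B → broadest niche (most generalist): population P3 (B = 6.39).

population P3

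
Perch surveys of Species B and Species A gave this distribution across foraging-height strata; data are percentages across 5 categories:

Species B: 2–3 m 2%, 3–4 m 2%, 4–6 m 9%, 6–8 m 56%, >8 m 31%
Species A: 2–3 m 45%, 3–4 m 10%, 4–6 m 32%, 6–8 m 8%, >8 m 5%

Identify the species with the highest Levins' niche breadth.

Species A

Convert percentages to proportions (divide by 100).
Σp_Bᵢ² = 0.02² + 0.02² + 0.09² + 0.56² + 0.31² = 0.0004 + 0.0004 + 0.0081 + 0.3136 + 0.0961 = 0.4186
B_B = 1 / 0.4186 = 2.3889
Σp_Aᵢ² = 0.45² + 0.10² + 0.32² + 0.08² + 0.05² = 0.2025 + 0.0100 + 0.1024 + 0.0064 + 0.0025 = 0.3238
B_A = 1 / 0.3238 = 3.0883
Highest B → broadest niche (most generalist): Species A (B = 3.09).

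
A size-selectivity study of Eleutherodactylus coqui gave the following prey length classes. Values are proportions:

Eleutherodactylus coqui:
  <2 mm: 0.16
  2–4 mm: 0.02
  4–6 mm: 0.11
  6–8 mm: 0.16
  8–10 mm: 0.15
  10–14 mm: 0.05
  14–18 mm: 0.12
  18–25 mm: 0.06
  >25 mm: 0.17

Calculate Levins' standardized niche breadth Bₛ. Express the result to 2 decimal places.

Σpᵢ² = 0.16² + 0.02² + 0.11² + 0.16² + 0.15² + 0.05² + 0.12² + 0.06² + 0.17² = 0.0256 + 0.0004 + 0.0121 + 0.0256 + 0.0225 + 0.0025 + 0.0144 + 0.0036 + 0.0289 = 0.1356
B = 1 / 0.1356 = 7.3746
Bₛ = (B − 1)/(n − 1) = (7.3746 − 1)/(9 − 1) = 6.3746/8 = 0.7968

0.80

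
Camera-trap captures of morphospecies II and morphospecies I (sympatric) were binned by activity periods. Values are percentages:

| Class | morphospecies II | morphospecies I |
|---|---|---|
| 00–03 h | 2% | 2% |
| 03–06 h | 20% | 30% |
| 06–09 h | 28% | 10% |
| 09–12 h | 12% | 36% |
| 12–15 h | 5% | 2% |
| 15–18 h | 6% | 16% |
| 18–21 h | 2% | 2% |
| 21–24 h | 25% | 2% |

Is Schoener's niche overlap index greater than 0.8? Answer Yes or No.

No

Convert percentages to proportions (divide by 100).
Σ|p₁ᵢ − p₂ᵢ| = 0.00 + 0.10 + 0.18 + 0.24 + 0.03 + 0.10 + 0.00 + 0.23 = 0.88
D = 1 − ½ × 0.88 = 1 − 0.440 = 0.5600
D = 0.5600 < 0.8 → No.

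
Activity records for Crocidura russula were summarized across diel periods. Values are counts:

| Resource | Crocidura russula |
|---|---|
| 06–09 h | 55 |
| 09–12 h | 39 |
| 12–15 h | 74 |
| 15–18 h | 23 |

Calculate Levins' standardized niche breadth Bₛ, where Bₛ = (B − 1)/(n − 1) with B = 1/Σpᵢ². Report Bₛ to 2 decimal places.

Proportions for Crocidura russula (n=191): 55/191=0.2880, 39/191=0.2042, 74/191=0.3874, 23/191=0.1204
Σpᵢ² = 0.2880² + 0.2042² + 0.3874² + 0.1204² = 0.082944 + 0.041698 + 0.150079 + 0.014496 = 0.289217
B = 1 / 0.289217 = 3.4576
Bₛ = (B − 1)/(n − 1) = (3.4576 − 1)/(4 − 1) = 2.4576/3 = 0.8192

0.82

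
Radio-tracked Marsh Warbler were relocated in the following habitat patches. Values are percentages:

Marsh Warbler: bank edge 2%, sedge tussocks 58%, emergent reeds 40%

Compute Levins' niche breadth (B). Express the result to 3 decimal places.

Convert percentages to proportions (divide by 100).
Σpᵢ² = 0.02² + 0.58² + 0.40² = 0.0004 + 0.3364 + 0.1600 = 0.4968
B = 1 / 0.4968 = 2.01288

2.013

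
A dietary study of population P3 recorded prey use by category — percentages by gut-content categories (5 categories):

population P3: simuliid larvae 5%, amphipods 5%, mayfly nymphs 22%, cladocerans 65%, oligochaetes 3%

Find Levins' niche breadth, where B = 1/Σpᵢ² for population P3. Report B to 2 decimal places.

Convert percentages to proportions (divide by 100).
Σpᵢ² = 0.05² + 0.05² + 0.22² + 0.65² + 0.03² = 0.0025 + 0.0025 + 0.0484 + 0.4225 + 0.0009 = 0.4768
B = 1 / 0.4768 = 2.0973

2.10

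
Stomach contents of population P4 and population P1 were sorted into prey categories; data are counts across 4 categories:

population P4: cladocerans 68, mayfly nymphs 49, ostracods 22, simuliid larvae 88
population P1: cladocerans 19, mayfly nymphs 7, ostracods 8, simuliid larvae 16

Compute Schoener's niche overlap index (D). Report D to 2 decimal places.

Proportions for population P4 (n=227): 68/227=0.2996, 49/227=0.2159, 22/227=0.0969, 88/227=0.3877
Proportions for population P1 (n=50): 19/50=0.3800, 7/50=0.1400, 8/50=0.1600, 16/50=0.3200
Σ|p₁ᵢ − p₂ᵢ| = 0.0804 + 0.0759 + 0.0631 + 0.0677 = 0.2871
D = 1 − ½ × 0.2871 = 1 − 0.14355 = 0.85645

0.86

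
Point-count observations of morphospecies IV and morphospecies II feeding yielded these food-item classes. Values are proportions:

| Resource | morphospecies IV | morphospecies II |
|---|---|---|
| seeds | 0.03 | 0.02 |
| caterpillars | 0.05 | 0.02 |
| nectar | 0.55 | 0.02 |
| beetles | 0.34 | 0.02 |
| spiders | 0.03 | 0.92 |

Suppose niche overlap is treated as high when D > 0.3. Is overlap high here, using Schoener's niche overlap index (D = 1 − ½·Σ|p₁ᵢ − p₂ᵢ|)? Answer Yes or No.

No

Σ|p₁ᵢ − p₂ᵢ| = 0.01 + 0.03 + 0.53 + 0.32 + 0.89 = 1.78
D = 1 − ½ × 1.78 = 1 − 0.890 = 0.1100
D = 0.1100 < 0.3 → No.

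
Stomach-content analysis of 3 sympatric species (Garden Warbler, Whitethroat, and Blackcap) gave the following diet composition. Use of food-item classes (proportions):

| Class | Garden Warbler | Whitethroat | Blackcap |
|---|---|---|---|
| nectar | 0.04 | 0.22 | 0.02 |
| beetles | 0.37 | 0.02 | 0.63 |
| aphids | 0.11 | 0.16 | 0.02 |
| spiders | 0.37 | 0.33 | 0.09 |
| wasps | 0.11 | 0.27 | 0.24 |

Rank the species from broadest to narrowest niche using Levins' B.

Whitethroat > Garden Warbler > Blackcap

Σp_Warbᵢ² = 0.04² + 0.37² + 0.11² + 0.37² + 0.11² = 0.0016 + 0.1369 + 0.0121 + 0.1369 + 0.0121 = 0.2996
B_Warb = 1 / 0.2996 = 3.3378
Σp_Whitᵢ² = 0.22² + 0.02² + 0.16² + 0.33² + 0.27² = 0.0484 + 0.0004 + 0.0256 + 0.1089 + 0.0729 = 0.2562
B_Whit = 1 / 0.2562 = 3.9032
Σp_Blacᵢ² = 0.02² + 0.63² + 0.02² + 0.09² + 0.24² = 0.0004 + 0.3969 + 0.0004 + 0.0081 + 0.0576 = 0.4634
B_Blac = 1 / 0.4634 = 2.1580
Ranking by B (broadest → narrowest): Whitethroat (3.90) > Garden Warbler (3.34) > Blackcap (2.16)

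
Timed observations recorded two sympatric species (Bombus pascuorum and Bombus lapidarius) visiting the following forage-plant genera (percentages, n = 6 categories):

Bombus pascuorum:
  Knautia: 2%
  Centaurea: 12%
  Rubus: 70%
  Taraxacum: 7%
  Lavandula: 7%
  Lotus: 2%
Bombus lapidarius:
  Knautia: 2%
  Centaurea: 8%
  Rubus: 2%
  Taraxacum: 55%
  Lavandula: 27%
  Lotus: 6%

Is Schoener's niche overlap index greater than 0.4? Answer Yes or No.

Convert percentages to proportions (divide by 100).
Σ|p₁ᵢ − p₂ᵢ| = 0.00 + 0.04 + 0.68 + 0.48 + 0.20 + 0.04 = 1.44
D = 1 − ½ × 1.44 = 1 − 0.720 = 0.2800
D = 0.2800 < 0.4 → No.

No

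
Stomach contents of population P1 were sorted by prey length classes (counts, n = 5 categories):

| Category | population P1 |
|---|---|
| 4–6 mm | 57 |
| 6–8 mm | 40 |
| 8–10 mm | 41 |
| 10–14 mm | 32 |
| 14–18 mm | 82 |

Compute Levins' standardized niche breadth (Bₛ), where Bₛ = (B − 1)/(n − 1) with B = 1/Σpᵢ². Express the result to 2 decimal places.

0.86

Proportions for population P1 (n=252): 57/252=0.2262, 40/252=0.1587, 41/252=0.1627, 32/252=0.1270, 82/252=0.3254
Σpᵢ² = 0.2262² + 0.1587² + 0.1627² + 0.1270² + 0.3254² = 0.051166 + 0.025186 + 0.026471 + 0.016129 + 0.105885 = 0.224837
B = 1 / 0.224837 = 4.4477
Bₛ = (B − 1)/(n − 1) = (4.4477 − 1)/(5 − 1) = 3.4477/4 = 0.8619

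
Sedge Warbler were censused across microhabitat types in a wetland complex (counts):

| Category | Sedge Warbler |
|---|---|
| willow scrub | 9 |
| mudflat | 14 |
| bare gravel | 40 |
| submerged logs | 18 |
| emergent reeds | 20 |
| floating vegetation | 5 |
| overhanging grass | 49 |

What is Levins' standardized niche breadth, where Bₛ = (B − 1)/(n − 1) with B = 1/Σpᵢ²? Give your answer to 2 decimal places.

Proportions for Sedge Warbler (n=155): 9/155=0.0581, 14/155=0.0903, 40/155=0.2581, 18/155=0.1161, 20/155=0.1290, 5/155=0.0323, 49/155=0.3161
Σpᵢ² = 0.0581² + 0.0903² + 0.2581² + 0.1161² + 0.1290² + 0.0323² + 0.3161² = 0.003376 + 0.008154 + 0.066616 + 0.013479 + 0.016641 + 0.001043 + 0.099919 = 0.209228
B = 1 / 0.209228 = 4.7795
Bₛ = (B − 1)/(n − 1) = (4.7795 − 1)/(7 − 1) = 3.7795/6 = 0.6299

0.63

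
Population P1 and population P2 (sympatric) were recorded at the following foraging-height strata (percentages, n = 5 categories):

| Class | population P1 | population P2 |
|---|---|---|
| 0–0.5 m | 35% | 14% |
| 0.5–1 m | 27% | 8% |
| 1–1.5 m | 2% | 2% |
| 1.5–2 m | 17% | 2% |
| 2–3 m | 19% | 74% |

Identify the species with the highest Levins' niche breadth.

population P1

Convert percentages to proportions (divide by 100).
Σp_P1ᵢ² = 0.35² + 0.27² + 0.02² + 0.17² + 0.19² = 0.1225 + 0.0729 + 0.0004 + 0.0289 + 0.0361 = 0.2608
B_P1 = 1 / 0.2608 = 3.8344
Σp_P2ᵢ² = 0.14² + 0.08² + 0.02² + 0.02² + 0.74² = 0.0196 + 0.0064 + 0.0004 + 0.0004 + 0.5476 = 0.5744
B_P2 = 1 / 0.5744 = 1.7409
Highest B → broadest niche (most generalist): population P1 (B = 3.83).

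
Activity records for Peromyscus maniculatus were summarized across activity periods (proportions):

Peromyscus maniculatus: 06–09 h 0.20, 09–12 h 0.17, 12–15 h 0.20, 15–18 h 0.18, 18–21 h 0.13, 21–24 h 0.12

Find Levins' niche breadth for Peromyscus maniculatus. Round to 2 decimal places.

Σpᵢ² = 0.20² + 0.17² + 0.20² + 0.18² + 0.13² + 0.12² = 0.0400 + 0.0289 + 0.0400 + 0.0324 + 0.0169 + 0.0144 = 0.1726
B = 1 / 0.1726 = 5.7937

5.79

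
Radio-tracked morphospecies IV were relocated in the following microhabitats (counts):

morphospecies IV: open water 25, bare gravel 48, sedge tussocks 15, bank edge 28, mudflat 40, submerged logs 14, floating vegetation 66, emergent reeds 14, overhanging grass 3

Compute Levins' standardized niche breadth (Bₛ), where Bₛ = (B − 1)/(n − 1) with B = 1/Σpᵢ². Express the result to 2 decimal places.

0.65

Proportions for morphospecies IV (n=253): 25/253=0.0988, 48/253=0.1897, 15/253=0.0593, 28/253=0.1107, 40/253=0.1581, 14/253=0.0553, 66/253=0.2609, 14/253=0.0553, 3/253=0.0119
Σpᵢ² = 0.0988² + 0.1897² + 0.0593² + 0.1107² + 0.1581² + 0.0553² + 0.2609² + 0.0553² + 0.0119² = 0.009761 + 0.035986 + 0.003516 + 0.012254 + 0.024996 + 0.003058 + 0.068069 + 0.003058 + 0.000142 = 0.160840
B = 1 / 0.160840 = 6.2174
Bₛ = (B − 1)/(n − 1) = (6.2174 − 1)/(9 − 1) = 5.2174/8 = 0.6522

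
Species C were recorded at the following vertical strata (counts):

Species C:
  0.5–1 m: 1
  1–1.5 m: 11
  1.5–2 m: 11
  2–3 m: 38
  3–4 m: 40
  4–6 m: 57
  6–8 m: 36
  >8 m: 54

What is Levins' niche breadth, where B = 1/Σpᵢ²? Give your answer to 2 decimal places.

Proportions for Species C (n=248): 1/248=0.0040, 11/248=0.0444, 11/248=0.0444, 38/248=0.1532, 40/248=0.1613, 57/248=0.2298, 36/248=0.1452, 54/248=0.2177
Σpᵢ² = 0.0040² + 0.0444² + 0.0444² + 0.1532² + 0.1613² + 0.2298² + 0.1452² + 0.2177² = 0.000016 + 0.001971 + 0.001971 + 0.023470 + 0.026018 + 0.052808 + 0.021083 + 0.047393 = 0.174730
B = 1 / 0.174730 = 5.7231

5.72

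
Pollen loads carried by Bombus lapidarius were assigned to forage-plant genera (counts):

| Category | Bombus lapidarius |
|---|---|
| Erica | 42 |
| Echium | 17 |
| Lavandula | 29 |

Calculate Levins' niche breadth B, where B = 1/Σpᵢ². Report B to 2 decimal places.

2.68

Proportions for Bombus lapidarius (n=88): 42/88=0.4773, 17/88=0.1932, 29/88=0.3295
Σpᵢ² = 0.4773² + 0.1932² + 0.3295² = 0.227815 + 0.037326 + 0.108570 = 0.373711
B = 1 / 0.373711 = 2.6759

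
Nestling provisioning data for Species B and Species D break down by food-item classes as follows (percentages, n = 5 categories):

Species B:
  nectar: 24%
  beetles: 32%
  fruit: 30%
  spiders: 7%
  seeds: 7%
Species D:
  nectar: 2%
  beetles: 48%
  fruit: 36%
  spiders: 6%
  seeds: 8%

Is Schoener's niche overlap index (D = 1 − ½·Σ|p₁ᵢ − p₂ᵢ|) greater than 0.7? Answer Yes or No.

Yes

Convert percentages to proportions (divide by 100).
Σ|p₁ᵢ − p₂ᵢ| = 0.22 + 0.16 + 0.06 + 0.01 + 0.01 = 0.46
D = 1 − ½ × 0.46 = 1 − 0.230 = 0.7700
D = 0.7700 > 0.7 → Yes.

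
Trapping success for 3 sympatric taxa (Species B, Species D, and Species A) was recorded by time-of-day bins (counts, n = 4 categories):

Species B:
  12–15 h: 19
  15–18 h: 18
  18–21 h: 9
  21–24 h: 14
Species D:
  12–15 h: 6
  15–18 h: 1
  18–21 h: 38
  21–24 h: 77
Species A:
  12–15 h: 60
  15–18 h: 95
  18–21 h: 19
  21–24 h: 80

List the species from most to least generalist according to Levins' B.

Species B > Species A > Species D

Proportions for Species B (n=60): 19/60=0.3167, 18/60=0.3000, 9/60=0.1500, 14/60=0.2333
Proportions for Species D (n=122): 6/122=0.0492, 1/122=0.0082, 38/122=0.3115, 77/122=0.6311
Proportions for Species A (n=254): 60/254=0.2362, 95/254=0.3740, 19/254=0.0748, 80/254=0.3150
Σp_Bᵢ² = 0.3167² + 0.3000² + 0.1500² + 0.2333² = 0.100299 + 0.090000 + 0.022500 + 0.054429 = 0.267228
B_B = 1 / 0.267228 = 3.7421
Σp_Dᵢ² = 0.0492² + 0.0082² + 0.3115² + 0.6311² = 0.002421 + 0.000067 + 0.097032 + 0.398287 = 0.497807
B_D = 1 / 0.497807 = 2.0088
Σp_Aᵢ² = 0.2362² + 0.3740² + 0.0748² + 0.3150² = 0.055790 + 0.139876 + 0.005595 + 0.099225 = 0.300486
B_A = 1 / 0.300486 = 3.3279
Ranking by B (broadest → narrowest): Species B (3.74) > Species A (3.33) > Species D (2.01)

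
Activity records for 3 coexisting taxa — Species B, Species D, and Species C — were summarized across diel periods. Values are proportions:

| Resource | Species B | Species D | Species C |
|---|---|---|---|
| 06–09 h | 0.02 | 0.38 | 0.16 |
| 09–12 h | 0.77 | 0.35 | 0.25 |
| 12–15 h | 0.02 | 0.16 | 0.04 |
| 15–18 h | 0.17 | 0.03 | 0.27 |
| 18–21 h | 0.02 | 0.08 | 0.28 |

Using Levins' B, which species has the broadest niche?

Σp_Bᵢ² = 0.02² + 0.77² + 0.02² + 0.17² + 0.02² = 0.0004 + 0.5929 + 0.0004 + 0.0289 + 0.0004 = 0.6230
B_B = 1 / 0.6230 = 1.6051
Σp_Dᵢ² = 0.38² + 0.35² + 0.16² + 0.03² + 0.08² = 0.1444 + 0.1225 + 0.0256 + 0.0009 + 0.0064 = 0.2998
B_D = 1 / 0.2998 = 3.3356
Σp_Cᵢ² = 0.16² + 0.25² + 0.04² + 0.27² + 0.28² = 0.0256 + 0.0625 + 0.0016 + 0.0729 + 0.0784 = 0.2410
B_C = 1 / 0.2410 = 4.1494
Highest B → broadest niche (most generalist): Species C (B = 4.15).

Species C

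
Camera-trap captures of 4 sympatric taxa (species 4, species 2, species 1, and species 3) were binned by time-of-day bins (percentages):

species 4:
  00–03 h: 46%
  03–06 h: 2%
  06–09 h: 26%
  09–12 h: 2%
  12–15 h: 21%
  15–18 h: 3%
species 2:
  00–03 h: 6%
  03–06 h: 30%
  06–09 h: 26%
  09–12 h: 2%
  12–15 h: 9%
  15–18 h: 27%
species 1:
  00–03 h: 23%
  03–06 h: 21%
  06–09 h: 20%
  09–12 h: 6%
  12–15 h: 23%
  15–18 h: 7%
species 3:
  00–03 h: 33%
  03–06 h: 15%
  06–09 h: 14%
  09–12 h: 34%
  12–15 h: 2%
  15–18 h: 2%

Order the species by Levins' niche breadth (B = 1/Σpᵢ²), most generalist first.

Convert percentages to proportions (divide by 100).
Σp_4ᵢ² = 0.46² + 0.02² + 0.26² + 0.02² + 0.21² + 0.03² = 0.2116 + 0.0004 + 0.0676 + 0.0004 + 0.0441 + 0.0009 = 0.3250
B_4 = 1 / 0.3250 = 3.0769
Σp_2ᵢ² = 0.06² + 0.30² + 0.26² + 0.02² + 0.09² + 0.27² = 0.0036 + 0.0900 + 0.0676 + 0.0004 + 0.0081 + 0.0729 = 0.2426
B_2 = 1 / 0.2426 = 4.1220
Σp_1ᵢ² = 0.23² + 0.21² + 0.20² + 0.06² + 0.23² + 0.07² = 0.0529 + 0.0441 + 0.0400 + 0.0036 + 0.0529 + 0.0049 = 0.1984
B_1 = 1 / 0.1984 = 5.0403
Σp_3ᵢ² = 0.33² + 0.15² + 0.14² + 0.34² + 0.02² + 0.02² = 0.1089 + 0.0225 + 0.0196 + 0.1156 + 0.0004 + 0.0004 = 0.2674
B_3 = 1 / 0.2674 = 3.7397
Ranking by B (broadest → narrowest): species 1 (5.04) > species 2 (4.12) > species 3 (3.74) > species 4 (3.08)

species 1 > species 2 > species 3 > species 4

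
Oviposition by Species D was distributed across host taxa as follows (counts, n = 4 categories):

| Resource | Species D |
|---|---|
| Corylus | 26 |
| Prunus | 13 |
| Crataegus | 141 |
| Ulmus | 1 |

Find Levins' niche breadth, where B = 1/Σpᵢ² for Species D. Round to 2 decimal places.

Proportions for Species D (n=181): 26/181=0.1436, 13/181=0.0718, 141/181=0.7790, 1/181=0.0055
Σpᵢ² = 0.1436² + 0.0718² + 0.7790² + 0.0055² = 0.020621 + 0.005155 + 0.606841 + 0.000030 = 0.632647
B = 1 / 0.632647 = 1.5807

1.58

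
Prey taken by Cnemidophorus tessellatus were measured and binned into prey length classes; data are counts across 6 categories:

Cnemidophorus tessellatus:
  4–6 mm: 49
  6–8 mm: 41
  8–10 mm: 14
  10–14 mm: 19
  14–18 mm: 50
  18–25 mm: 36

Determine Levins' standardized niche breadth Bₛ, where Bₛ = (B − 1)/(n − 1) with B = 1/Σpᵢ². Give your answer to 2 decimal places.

Proportions for Cnemidophorus tessellatus (n=209): 49/209=0.2344, 41/209=0.1962, 14/209=0.0670, 19/209=0.0909, 50/209=0.2392, 36/209=0.1722
Σpᵢ² = 0.2344² + 0.1962² + 0.0670² + 0.0909² + 0.2392² + 0.1722² = 0.054943 + 0.038494 + 0.004489 + 0.008263 + 0.057217 + 0.029653 = 0.193059
B = 1 / 0.193059 = 5.1798
Bₛ = (B − 1)/(n − 1) = (5.1798 − 1)/(6 − 1) = 4.1798/5 = 0.8360

0.84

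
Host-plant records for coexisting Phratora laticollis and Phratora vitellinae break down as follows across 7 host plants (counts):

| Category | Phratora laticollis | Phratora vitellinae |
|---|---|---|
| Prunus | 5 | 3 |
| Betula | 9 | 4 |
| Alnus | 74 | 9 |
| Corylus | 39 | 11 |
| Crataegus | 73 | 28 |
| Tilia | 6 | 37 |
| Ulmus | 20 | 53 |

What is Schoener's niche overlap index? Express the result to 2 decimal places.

0.49

Proportions for Phratora laticollis (n=226): 5/226=0.0221, 9/226=0.0398, 74/226=0.3274, 39/226=0.1726, 73/226=0.3230, 6/226=0.0265, 20/226=0.0885
Proportions for Phratora vitellinae (n=145): 3/145=0.0207, 4/145=0.0276, 9/145=0.0621, 11/145=0.0759, 28/145=0.1931, 37/145=0.2552, 53/145=0.3655
Σ|p₁ᵢ − p₂ᵢ| = 0.0014 + 0.0122 + 0.2653 + 0.0967 + 0.1299 + 0.2287 + 0.2770 = 1.0112
D = 1 − ½ × 1.0112 = 1 − 0.50560 = 0.49440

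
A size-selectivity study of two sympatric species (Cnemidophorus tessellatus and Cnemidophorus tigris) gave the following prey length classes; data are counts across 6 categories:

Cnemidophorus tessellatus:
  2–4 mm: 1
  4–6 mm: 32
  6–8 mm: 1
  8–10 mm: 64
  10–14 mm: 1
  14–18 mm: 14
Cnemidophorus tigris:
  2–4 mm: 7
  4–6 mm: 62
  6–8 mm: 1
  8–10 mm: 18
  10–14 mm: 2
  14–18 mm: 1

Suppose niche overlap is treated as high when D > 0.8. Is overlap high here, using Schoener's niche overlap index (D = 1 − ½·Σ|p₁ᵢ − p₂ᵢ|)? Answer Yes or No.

No

Proportions for Cnemidophorus tessellatus (n=113): 1/113=0.0088, 32/113=0.2832, 1/113=0.0088, 64/113=0.5664, 1/113=0.0088, 14/113=0.1239
Proportions for Cnemidophorus tigris (n=91): 7/91=0.0769, 62/91=0.6813, 1/91=0.0110, 18/91=0.1978, 2/91=0.0220, 1/91=0.0110
Σ|p₁ᵢ − p₂ᵢ| = 0.0681 + 0.3981 + 0.0022 + 0.3686 + 0.0132 + 0.1129 = 0.9631
D = 1 − ½ × 0.9631 = 1 − 0.48155 = 0.51845
D = 0.51845 < 0.8 → No.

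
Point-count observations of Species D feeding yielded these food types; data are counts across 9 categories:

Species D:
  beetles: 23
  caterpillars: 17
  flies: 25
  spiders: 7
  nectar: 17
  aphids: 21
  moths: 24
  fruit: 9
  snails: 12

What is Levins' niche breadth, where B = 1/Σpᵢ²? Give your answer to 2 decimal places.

7.95

Proportions for Species D (n=155): 23/155=0.1484, 17/155=0.1097, 25/155=0.1613, 7/155=0.0452, 17/155=0.1097, 21/155=0.1355, 24/155=0.1548, 9/155=0.0581, 12/155=0.0774
Σpᵢ² = 0.1484² + 0.1097² + 0.1613² + 0.0452² + 0.1097² + 0.1355² + 0.1548² + 0.0581² + 0.0774² = 0.022023 + 0.012034 + 0.026018 + 0.002043 + 0.012034 + 0.018360 + 0.023963 + 0.003376 + 0.005991 = 0.125842
B = 1 / 0.125842 = 7.9465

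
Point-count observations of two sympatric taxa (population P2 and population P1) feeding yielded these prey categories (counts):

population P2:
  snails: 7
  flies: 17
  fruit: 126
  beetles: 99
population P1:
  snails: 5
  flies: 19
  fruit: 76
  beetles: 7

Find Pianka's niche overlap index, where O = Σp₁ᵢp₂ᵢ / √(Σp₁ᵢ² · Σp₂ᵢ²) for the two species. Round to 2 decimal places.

Proportions for population P2 (n=249): 7/249=0.0281, 17/249=0.0683, 126/249=0.5060, 99/249=0.3976
Proportions for population P1 (n=107): 5/107=0.0467, 19/107=0.1776, 76/107=0.7103, 7/107=0.0654
Σ p₁ᵢp₂ᵢ = 0.001312 + 0.012130 + 0.359412 + 0.026003 = 0.398857
Σp_1ᵢ² = 0.0281² + 0.0683² + 0.5060² + 0.3976² = 0.000790 + 0.004665 + 0.256036 + 0.158086 = 0.419577
Σp_2ᵢ² = 0.0467² + 0.1776² + 0.7103² + 0.0654² = 0.002181 + 0.031542 + 0.504526 + 0.004277 = 0.542526
O = 0.398857 / √(0.419577 × 0.542526) = 0.398857 / 0.4771074 = 0.8360

0.84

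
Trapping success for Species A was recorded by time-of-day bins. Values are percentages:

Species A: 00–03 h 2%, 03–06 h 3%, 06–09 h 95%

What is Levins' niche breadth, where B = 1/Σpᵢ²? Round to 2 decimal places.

Convert percentages to proportions (divide by 100).
Σpᵢ² = 0.02² + 0.03² + 0.95² = 0.0004 + 0.0009 + 0.9025 = 0.9038
B = 1 / 0.9038 = 1.1064

1.11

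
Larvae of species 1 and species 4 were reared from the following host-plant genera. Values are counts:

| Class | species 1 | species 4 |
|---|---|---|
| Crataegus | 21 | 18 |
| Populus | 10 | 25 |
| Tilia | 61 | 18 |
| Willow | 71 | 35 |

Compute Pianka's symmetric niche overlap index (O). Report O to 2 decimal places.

Proportions for species 1 (n=163): 21/163=0.1288, 10/163=0.0613, 61/163=0.3742, 71/163=0.4356
Proportions for species 4 (n=96): 18/96=0.1875, 25/96=0.2604, 18/96=0.1875, 35/96=0.3646
Σ p₁ᵢp₂ᵢ = 0.024150 + 0.015963 + 0.070163 + 0.158820 = 0.269096
Σp_1ᵢ² = 0.1288² + 0.0613² + 0.3742² + 0.4356² = 0.016589 + 0.003758 + 0.140026 + 0.189747 = 0.350120
Σp_2ᵢ² = 0.1875² + 0.2604² + 0.1875² + 0.3646² = 0.035156 + 0.067808 + 0.035156 + 0.132933 = 0.271053
O = 0.269096 / √(0.350120 × 0.271053) = 0.269096 / 0.3080602 = 0.8735

0.87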